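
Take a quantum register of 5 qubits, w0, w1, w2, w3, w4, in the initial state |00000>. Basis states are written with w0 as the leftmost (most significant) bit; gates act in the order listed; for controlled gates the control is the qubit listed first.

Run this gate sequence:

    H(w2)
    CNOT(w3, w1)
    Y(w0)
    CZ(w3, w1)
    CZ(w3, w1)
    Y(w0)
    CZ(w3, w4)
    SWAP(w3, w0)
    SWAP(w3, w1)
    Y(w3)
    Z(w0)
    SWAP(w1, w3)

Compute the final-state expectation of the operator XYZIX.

The expectation value of XYZIX is 0. Key observation: the block from step 3 through step 6 cancels to the identity and can be dropped.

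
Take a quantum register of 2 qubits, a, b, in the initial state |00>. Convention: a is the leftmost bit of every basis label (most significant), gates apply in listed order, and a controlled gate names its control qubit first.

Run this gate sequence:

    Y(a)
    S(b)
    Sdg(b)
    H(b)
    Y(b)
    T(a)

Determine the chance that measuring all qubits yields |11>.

The probability of measuring |11> is 1/2.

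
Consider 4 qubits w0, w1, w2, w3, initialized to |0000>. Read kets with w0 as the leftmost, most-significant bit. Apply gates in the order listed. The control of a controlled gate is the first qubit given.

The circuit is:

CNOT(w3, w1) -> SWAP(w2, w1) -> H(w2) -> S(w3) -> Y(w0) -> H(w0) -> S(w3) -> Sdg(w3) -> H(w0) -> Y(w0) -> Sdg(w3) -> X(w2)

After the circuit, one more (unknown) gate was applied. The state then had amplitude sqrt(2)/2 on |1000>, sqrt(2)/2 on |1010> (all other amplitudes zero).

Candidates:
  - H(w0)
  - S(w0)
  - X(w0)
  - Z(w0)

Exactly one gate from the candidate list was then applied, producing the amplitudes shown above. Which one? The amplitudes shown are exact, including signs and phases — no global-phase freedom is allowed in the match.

The applied gate was X(w0).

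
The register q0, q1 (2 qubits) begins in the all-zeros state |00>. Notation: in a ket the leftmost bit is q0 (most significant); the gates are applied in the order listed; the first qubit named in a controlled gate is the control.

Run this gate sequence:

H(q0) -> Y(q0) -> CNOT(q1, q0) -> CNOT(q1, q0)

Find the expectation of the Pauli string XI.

In the final state, XI has expectation -1. Key observation: gates 3-4 undo each other exactly, leaving only the rest of the circuit to track.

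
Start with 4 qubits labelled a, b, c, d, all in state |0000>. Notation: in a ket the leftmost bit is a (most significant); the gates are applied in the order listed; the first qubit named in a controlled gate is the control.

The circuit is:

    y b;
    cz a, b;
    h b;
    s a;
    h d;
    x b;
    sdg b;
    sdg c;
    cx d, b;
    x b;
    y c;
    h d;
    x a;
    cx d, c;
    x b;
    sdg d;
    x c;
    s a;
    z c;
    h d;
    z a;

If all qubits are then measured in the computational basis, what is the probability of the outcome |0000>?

A full measurement returns |0000> with probability 0.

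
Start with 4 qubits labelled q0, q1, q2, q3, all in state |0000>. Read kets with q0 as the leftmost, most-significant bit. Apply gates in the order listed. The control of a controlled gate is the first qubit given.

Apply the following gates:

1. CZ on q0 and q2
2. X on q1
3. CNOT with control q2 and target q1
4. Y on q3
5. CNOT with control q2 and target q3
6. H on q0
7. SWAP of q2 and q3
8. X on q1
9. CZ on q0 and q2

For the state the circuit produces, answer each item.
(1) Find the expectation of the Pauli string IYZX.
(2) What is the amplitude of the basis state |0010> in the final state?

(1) The observable IYZX averages to 0.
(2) |0010> carries amplitude sqrt(2)*I/2 in the final state.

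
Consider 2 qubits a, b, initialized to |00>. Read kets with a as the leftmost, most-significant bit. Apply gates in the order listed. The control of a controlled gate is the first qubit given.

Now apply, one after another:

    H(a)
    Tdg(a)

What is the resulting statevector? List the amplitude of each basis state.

The resulting statevector has amplitude sqrt(2)/2 on |00>, 0 on |01>, -sqrt(2)*exp(3*I*pi/4)/2 on |10>, 0 on |11>.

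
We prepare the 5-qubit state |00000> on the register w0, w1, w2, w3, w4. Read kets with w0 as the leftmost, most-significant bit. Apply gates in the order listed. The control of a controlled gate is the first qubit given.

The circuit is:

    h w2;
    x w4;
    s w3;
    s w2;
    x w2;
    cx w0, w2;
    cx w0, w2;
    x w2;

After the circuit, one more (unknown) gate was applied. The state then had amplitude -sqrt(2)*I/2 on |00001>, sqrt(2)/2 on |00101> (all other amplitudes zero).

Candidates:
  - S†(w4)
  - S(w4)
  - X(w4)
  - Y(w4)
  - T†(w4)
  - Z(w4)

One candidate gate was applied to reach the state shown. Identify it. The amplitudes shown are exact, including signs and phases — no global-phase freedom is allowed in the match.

It was S†(w4) that produced the state shown. Key observation: steps 5-8 multiply out to the identity, so the circuit reduces to the remaining gates.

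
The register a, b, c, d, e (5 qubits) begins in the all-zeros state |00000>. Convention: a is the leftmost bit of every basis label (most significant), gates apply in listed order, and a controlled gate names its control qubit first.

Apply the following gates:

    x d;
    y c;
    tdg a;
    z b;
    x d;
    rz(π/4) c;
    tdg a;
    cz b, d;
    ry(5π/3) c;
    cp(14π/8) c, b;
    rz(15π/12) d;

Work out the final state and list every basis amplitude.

After the circuit, the state carries amplitude -1/2 on |00000>, -sqrt(3)/2 on |00100>, and 0 on every other basis state.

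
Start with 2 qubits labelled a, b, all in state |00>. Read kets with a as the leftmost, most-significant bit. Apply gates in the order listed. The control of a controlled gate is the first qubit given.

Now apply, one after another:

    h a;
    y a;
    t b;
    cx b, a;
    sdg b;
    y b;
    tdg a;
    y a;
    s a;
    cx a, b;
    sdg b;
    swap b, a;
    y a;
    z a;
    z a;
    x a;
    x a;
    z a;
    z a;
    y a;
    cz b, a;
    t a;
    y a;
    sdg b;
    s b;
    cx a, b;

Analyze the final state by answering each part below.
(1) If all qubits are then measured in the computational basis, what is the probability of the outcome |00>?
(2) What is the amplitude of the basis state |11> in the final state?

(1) A full measurement returns |00> with probability 1/2.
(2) The amplitude on |11> is 0.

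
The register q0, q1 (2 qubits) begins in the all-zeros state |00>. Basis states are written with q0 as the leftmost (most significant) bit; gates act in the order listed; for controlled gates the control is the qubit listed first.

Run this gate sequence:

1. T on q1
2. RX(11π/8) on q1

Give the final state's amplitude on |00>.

|00> carries amplitude -cos(5*pi/16) in the final state.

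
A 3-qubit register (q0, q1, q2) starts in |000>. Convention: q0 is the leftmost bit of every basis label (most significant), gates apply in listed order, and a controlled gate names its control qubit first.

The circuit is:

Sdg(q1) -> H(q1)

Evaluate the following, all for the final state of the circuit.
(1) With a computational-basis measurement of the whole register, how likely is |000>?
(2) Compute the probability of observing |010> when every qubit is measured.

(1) A full measurement returns |000> with probability 1/2.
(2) The probability of measuring |010> is 1/2.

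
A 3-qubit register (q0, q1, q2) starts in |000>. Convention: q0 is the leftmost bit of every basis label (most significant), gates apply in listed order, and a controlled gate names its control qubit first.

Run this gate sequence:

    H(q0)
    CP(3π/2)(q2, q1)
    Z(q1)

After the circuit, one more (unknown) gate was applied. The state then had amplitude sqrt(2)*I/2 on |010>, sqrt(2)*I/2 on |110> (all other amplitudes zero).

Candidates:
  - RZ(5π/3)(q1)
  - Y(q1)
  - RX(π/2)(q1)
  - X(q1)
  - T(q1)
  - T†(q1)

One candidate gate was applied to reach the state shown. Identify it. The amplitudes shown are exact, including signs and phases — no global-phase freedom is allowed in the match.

It was Y(q1) that produced the state shown.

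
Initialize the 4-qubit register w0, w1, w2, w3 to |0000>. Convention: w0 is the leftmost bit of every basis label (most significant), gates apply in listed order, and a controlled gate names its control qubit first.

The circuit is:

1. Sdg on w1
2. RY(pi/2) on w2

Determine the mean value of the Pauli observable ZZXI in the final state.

In the final state, ZZXI has expectation 1.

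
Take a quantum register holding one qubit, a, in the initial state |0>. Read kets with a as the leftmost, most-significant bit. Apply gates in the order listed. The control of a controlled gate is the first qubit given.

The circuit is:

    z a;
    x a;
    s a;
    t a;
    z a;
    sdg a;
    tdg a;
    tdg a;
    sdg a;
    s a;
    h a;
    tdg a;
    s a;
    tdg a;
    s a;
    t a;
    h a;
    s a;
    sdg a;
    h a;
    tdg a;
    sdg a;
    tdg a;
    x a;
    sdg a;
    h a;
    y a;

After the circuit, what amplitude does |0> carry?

The final state's coefficient on |0> equals -1/2 + exp(3*I*pi/4)/2. Key observation: the block from step 15 through step 22 cancels to the identity and can be dropped.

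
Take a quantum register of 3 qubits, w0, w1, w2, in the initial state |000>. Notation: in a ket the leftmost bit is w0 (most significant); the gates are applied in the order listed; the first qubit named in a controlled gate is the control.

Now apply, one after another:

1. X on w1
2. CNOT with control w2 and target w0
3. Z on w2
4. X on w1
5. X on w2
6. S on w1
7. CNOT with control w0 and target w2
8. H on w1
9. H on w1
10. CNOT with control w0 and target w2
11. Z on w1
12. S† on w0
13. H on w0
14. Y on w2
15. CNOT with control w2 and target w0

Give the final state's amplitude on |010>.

|010> carries amplitude 0 in the final state. Key observation: the block from step 7 through step 10 cancels to the identity and can be dropped.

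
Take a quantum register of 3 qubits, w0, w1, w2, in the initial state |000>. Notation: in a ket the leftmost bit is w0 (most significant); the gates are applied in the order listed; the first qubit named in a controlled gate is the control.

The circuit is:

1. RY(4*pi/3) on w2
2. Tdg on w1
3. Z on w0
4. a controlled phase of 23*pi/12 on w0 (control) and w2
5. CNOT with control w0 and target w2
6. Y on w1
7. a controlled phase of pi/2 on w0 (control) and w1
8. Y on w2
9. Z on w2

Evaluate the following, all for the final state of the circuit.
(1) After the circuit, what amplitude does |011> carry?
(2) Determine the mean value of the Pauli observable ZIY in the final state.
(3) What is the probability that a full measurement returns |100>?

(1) The final state's coefficient on |011> equals -1/2.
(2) The observable ZIY averages to 0.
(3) A full measurement returns |100> with probability 0.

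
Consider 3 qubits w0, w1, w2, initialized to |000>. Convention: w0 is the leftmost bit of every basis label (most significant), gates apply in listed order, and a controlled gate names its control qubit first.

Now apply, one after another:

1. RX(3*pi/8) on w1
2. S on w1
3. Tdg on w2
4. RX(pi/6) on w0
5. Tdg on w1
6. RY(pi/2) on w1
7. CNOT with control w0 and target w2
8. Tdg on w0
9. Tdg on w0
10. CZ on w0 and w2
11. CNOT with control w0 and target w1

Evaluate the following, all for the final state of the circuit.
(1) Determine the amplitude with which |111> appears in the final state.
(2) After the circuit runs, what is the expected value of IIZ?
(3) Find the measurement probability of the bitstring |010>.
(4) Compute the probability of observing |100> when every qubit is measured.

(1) The final state's coefficient on |111> equals -cos(3*pi/16)/4 + sqrt(3)*cos(3*pi/16)/4 + exp(-I*pi/4)*sin(3*pi/16)/4 - sqrt(3)*exp(-I*pi/4)*sin(3*pi/16)/4.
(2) The observable IIZ averages to sqrt(3)/2.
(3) The probability of measuring |010> is sqrt(3)*sin(3*pi/16)**2/8 + sin(3*pi/16)**2/4 + sqrt(3)*cos(3*pi/16)**2/8 + cos(3*pi/16)**2/4 + exp(-I*pi/4)*sin(3*pi/16)*cos(3*pi/16)/4 + sqrt(3)*exp(-I*pi/4)*sin(3*pi/16)*cos(3*pi/16)/8 + sqrt(3)*exp(I*pi/4)*sin(3*pi/16)*cos(3*pi/16)/8 + exp(I*pi/4)*sin(3*pi/16)*cos(3*pi/16)/4.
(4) Outcome |100> occurs with probability 0.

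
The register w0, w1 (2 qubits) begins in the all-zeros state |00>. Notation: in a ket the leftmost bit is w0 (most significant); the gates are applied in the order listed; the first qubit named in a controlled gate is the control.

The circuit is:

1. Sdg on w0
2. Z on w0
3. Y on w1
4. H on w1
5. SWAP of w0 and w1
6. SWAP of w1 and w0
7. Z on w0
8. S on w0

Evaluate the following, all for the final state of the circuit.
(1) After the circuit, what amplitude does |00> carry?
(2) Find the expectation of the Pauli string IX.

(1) The final state's coefficient on |00> equals sqrt(2)*I/2.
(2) The observable IX averages to -1.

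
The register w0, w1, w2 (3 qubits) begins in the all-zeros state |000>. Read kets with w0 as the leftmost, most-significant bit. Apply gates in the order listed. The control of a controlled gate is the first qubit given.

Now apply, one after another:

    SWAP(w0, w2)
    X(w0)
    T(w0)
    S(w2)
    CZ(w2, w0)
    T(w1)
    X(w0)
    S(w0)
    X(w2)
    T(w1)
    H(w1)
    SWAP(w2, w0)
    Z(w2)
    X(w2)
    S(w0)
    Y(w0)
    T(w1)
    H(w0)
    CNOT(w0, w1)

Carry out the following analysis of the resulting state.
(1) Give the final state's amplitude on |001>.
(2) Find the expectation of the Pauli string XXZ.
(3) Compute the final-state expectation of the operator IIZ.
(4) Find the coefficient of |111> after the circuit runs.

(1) |001> carries amplitude exp(I*pi/4)/2 in the final state.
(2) In the final state, XXZ has expectation -1.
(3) In the final state, IIZ has expectation -1.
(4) The final state's coefficient on |111> equals exp(I*pi/4)/2.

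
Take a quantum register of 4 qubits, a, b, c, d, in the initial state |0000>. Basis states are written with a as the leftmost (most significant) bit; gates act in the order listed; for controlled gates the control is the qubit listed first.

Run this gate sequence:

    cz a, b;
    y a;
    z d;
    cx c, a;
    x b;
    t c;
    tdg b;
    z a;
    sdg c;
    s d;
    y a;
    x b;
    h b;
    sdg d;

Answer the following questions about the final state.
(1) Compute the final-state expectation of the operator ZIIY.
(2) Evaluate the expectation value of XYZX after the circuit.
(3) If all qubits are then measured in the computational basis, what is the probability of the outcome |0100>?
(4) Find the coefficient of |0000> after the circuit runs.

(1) In the final state, ZIIY has expectation 0.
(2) The observable XYZX averages to 0.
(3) A full measurement returns |0100> with probability 1/2.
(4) The amplitude on |0000> is sqrt(2)*exp(3*I*pi/4)/2.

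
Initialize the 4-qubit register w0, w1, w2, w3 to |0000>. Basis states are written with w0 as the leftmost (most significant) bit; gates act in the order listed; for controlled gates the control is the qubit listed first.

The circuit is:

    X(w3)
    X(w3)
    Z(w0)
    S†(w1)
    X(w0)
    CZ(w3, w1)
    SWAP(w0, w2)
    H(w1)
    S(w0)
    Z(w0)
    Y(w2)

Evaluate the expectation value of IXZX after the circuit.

The expectation value of IXZX is 0. Key observation: steps 1-2 multiply out to the identity, so the circuit reduces to the remaining gates.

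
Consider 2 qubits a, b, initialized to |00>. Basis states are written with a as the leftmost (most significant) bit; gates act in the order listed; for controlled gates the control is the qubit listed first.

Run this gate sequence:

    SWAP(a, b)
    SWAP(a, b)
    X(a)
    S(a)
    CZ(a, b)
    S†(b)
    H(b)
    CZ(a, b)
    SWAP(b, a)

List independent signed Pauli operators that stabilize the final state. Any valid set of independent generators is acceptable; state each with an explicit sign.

One valid set of independent stabilizer generators is -XI, -IZ (any independent generating set of the same group is equally correct).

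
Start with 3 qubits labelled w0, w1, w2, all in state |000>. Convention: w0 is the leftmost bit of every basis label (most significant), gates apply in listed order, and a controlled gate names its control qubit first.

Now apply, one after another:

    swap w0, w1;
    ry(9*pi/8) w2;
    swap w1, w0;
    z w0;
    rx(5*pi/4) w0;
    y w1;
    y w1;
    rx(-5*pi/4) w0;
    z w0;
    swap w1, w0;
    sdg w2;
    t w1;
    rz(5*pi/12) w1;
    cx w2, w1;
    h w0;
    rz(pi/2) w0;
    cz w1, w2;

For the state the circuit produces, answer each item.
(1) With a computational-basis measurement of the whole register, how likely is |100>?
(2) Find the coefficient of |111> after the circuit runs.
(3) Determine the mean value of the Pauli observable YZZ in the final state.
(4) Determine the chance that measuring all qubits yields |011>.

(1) A full measurement returns |100> with probability 1/4 - sqrt(sqrt(2) + 2)/8.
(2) The final state's coefficient on |111> equals sqrt(2)*exp(13*I*pi/24)*cos(pi/16)/2.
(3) The observable YZZ averages to 1.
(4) The probability of measuring |011> is sqrt(sqrt(2) + 2)/8 + 1/4.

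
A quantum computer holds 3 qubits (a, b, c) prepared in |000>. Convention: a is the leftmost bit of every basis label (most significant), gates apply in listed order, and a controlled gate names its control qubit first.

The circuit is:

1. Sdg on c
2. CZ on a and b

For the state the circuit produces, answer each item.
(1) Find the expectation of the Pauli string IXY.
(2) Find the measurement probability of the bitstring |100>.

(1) The observable IXY averages to 0.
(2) The probability of measuring |100> is 0.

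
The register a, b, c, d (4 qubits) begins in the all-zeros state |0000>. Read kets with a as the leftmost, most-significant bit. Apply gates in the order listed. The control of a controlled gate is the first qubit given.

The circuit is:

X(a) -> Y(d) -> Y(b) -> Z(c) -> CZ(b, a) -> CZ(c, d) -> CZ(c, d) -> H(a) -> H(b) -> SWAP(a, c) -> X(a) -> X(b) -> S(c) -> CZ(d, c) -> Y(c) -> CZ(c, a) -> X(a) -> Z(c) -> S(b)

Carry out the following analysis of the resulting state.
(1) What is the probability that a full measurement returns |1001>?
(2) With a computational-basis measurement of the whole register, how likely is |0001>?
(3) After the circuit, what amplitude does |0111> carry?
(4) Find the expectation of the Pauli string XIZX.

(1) The probability of measuring |1001> is 0.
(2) A full measurement returns |0001> with probability 1/4.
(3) |0111> carries amplitude -1/2 in the final state.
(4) In the final state, XIZX has expectation 0.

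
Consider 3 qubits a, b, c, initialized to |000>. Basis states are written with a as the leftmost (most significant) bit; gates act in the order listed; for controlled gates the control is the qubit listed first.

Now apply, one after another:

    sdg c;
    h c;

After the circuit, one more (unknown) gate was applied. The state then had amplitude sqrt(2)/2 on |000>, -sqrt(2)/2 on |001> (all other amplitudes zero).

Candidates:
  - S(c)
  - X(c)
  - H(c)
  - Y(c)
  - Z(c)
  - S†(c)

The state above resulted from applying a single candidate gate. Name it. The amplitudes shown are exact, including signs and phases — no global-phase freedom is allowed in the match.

The unique candidate consistent with the amplitudes is Z(c).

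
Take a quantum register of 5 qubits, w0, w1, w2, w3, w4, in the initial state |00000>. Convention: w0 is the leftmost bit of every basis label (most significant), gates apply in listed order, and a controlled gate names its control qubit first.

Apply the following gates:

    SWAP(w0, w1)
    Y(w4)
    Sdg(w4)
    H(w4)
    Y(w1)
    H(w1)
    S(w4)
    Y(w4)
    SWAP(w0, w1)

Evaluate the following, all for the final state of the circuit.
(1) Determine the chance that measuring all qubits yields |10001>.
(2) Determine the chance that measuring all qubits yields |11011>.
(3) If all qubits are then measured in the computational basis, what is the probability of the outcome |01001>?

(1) A full measurement returns |10001> with probability 1/4.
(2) A full measurement returns |11011> with probability 0.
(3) The probability of measuring |01001> is 0.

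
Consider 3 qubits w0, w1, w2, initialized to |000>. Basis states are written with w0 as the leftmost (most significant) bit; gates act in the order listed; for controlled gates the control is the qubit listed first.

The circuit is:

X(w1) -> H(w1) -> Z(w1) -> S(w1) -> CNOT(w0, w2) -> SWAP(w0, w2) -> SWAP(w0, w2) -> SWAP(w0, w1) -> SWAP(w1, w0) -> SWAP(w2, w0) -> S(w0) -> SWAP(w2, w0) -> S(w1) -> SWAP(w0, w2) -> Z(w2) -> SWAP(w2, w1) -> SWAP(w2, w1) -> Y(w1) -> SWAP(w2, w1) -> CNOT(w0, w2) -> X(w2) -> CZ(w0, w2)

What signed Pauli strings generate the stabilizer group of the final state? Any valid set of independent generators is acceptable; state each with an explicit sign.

The final state is stabilized by the group generated by +IIX, +ZII, +IZI; other independent generating sets are equally valid.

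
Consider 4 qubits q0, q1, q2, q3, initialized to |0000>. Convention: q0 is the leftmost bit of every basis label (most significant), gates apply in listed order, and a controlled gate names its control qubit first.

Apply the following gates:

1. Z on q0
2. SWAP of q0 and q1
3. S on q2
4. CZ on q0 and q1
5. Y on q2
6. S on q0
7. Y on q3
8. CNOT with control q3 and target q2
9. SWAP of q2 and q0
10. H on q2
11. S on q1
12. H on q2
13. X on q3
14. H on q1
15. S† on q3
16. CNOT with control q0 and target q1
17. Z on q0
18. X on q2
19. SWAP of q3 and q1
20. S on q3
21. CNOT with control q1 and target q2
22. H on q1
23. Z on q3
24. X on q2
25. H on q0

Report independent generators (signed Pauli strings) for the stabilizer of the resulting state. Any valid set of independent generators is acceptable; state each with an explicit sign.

One valid set of independent stabilizer generators is +XIII, +IXII, -IIIY, +IIZI (any independent generating set of the same group is equally correct).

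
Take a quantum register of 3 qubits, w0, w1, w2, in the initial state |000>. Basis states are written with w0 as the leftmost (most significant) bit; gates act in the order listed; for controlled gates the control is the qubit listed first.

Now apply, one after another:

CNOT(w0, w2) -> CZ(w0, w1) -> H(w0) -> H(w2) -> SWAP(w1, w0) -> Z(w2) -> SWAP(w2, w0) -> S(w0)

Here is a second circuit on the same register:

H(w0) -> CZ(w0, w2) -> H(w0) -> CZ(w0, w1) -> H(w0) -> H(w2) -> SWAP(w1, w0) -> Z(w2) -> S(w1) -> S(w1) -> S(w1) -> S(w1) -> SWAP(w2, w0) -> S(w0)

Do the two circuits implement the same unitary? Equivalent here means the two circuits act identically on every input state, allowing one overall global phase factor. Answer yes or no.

No: there is an input state on which the two circuits produce genuinely different outputs (not merely differing by a phase).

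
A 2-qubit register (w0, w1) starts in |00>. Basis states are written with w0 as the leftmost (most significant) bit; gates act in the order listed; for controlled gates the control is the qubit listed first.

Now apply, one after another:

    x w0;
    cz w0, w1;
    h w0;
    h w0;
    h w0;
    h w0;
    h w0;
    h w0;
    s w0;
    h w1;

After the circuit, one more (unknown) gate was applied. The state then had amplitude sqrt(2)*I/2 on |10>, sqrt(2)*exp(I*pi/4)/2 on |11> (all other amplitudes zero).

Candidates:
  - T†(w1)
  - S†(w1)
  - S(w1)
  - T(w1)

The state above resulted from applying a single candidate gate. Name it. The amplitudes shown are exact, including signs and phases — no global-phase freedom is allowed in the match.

It was T†(w1) that produced the state shown. Key observation: gates 3-8 undo each other exactly, leaving only the rest of the circuit to track.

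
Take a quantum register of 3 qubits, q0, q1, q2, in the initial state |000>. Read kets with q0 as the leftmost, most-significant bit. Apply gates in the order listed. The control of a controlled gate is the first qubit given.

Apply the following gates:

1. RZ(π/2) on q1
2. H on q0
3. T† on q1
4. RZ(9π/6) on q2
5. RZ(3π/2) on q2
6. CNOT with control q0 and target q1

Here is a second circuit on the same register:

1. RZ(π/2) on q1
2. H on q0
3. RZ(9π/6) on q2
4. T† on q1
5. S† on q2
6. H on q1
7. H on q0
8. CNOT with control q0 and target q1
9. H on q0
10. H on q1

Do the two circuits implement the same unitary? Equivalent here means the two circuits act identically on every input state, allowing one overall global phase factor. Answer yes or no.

No, they are not equivalent — no single phase factor reconciles the two unitaries.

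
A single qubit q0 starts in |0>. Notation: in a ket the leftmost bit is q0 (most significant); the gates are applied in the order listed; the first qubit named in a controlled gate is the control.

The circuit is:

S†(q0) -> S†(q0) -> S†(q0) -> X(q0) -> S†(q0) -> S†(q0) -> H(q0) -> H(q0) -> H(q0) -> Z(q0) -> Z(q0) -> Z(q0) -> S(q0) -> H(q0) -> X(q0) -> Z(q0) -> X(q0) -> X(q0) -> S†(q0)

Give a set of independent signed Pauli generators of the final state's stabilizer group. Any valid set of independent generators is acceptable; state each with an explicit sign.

The final state is stabilized by the group generated by -X; other independent generating sets are equally valid.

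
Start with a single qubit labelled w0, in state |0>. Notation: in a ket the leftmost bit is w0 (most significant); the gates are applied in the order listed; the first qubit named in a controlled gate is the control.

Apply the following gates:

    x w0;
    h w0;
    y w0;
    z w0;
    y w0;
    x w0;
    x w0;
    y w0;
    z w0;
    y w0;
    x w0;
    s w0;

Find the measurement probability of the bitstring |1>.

Outcome |1> occurs with probability 1/2. Key observation: steps 3-10 multiply out to the identity, so the circuit reduces to the remaining gates.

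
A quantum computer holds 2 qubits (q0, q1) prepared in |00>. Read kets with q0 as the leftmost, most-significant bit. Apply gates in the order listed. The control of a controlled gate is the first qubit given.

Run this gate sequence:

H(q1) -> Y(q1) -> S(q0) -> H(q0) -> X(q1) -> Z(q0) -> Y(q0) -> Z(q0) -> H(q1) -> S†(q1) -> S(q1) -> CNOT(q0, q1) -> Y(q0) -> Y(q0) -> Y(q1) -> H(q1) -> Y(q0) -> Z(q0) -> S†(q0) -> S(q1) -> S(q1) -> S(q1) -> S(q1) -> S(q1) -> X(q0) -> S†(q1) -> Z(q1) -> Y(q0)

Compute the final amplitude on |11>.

The final state's coefficient on |11> equals -1/2. Key observation: gates 20-23 undo each other exactly, leaving only the rest of the circuit to track.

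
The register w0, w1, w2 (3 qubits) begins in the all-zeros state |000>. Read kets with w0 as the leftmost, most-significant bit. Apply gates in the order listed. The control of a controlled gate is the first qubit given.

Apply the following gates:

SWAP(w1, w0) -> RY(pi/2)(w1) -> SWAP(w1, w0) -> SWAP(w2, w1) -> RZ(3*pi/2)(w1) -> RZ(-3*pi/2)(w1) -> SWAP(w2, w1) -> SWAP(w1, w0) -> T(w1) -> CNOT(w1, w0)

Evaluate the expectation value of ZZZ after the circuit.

The expectation value of ZZZ is 1. Key observation: the block from step 3 through step 8 cancels to the identity and can be dropped.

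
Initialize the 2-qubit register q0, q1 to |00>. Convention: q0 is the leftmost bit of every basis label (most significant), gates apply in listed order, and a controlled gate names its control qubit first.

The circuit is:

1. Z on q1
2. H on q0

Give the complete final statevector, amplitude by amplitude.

The resulting statevector has amplitude sqrt(2)/2 on |00>, 0 on |01>, sqrt(2)/2 on |10>, 0 on |11>.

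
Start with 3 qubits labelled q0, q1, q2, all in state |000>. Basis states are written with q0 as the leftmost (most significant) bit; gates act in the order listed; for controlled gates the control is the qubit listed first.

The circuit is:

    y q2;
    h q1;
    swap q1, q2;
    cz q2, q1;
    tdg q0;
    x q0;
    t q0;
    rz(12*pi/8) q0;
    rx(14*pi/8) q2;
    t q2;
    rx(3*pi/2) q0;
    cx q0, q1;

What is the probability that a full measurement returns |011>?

Outcome |011> occurs with probability 1/4.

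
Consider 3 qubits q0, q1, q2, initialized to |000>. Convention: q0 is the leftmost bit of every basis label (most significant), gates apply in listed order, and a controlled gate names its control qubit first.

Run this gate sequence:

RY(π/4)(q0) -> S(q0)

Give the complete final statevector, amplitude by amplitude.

The final amplitudes are sqrt(sqrt(2) + 2)/2 on |000>, I*sqrt(2 - sqrt(2))/2 on |100>, and 0 on every other basis state.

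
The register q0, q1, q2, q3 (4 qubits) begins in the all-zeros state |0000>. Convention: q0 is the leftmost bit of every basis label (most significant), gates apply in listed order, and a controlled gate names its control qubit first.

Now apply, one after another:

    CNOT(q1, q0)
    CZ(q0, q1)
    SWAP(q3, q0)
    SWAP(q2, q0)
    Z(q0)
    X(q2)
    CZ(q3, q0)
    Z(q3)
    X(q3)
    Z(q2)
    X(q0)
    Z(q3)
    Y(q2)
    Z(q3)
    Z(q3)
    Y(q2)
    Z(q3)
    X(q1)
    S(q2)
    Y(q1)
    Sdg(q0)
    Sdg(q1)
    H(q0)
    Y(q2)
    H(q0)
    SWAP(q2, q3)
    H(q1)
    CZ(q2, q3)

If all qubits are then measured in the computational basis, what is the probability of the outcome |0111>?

A full measurement returns |0111> with probability 0. Key observation: the block from step 12 through step 17 cancels to the identity and can be dropped.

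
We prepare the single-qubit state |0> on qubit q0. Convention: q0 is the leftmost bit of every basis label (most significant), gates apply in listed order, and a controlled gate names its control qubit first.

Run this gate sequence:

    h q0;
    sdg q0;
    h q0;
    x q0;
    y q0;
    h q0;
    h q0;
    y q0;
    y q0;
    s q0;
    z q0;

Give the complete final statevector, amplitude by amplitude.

After the circuit, the state carries amplitude -1/2 - I/2 on |0>, 1/2 + I/2 on |1>. Key observation: gates 5-8 undo each other exactly, leaving only the rest of the circuit to track.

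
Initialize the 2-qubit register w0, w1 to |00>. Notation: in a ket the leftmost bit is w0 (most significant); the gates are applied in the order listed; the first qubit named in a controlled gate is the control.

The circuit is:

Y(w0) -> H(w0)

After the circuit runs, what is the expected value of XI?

In the final state, XI has expectation -1.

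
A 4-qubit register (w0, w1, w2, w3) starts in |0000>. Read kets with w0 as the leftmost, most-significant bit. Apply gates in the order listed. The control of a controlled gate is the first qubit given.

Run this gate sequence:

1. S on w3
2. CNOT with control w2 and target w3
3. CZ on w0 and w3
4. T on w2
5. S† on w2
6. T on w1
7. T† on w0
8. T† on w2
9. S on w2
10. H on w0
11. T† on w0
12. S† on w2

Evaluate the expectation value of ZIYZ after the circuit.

In the final state, ZIYZ has expectation 0.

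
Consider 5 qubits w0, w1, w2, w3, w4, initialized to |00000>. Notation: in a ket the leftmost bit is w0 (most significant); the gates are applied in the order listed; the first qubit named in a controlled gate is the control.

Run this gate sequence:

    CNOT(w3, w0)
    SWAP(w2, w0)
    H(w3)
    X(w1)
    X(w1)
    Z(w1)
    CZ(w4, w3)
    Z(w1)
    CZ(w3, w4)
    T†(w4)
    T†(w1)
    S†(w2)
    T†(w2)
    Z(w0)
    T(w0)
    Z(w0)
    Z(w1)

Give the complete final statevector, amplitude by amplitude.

The final amplitudes are sqrt(2)/2 on |00000>, sqrt(2)/2 on |00010>, and 0 on every other basis state.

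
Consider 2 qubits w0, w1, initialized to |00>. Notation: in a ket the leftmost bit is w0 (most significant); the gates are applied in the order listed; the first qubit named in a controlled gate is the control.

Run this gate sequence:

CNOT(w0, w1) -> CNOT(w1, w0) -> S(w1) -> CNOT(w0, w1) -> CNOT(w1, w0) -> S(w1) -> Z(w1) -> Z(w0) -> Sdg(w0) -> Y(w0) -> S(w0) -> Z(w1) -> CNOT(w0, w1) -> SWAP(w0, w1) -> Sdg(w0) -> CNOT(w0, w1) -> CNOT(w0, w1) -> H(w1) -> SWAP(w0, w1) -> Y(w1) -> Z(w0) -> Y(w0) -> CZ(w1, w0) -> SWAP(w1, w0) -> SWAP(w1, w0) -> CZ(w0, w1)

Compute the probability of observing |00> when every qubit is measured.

A full measurement returns |00> with probability 1/2.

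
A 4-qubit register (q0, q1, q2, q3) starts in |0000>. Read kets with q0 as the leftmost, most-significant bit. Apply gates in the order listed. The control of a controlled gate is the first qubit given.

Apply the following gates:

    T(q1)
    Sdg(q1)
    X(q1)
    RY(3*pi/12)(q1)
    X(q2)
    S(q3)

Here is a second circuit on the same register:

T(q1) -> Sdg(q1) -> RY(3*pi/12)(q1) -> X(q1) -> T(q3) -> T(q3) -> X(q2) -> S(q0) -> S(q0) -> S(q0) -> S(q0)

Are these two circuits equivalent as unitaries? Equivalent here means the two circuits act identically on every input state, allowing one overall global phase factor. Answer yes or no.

No, they are not equivalent — no single phase factor reconciles the two unitaries.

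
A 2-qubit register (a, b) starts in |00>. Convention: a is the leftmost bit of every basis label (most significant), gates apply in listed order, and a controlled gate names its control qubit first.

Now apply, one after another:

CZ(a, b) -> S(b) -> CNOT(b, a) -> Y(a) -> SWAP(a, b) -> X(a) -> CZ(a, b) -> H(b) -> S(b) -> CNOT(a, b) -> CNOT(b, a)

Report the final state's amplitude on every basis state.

The final amplitudes are 0 on |00>, -sqrt(2)*I/2 on |01>, -sqrt(2)/2 on |10>, 0 on |11>.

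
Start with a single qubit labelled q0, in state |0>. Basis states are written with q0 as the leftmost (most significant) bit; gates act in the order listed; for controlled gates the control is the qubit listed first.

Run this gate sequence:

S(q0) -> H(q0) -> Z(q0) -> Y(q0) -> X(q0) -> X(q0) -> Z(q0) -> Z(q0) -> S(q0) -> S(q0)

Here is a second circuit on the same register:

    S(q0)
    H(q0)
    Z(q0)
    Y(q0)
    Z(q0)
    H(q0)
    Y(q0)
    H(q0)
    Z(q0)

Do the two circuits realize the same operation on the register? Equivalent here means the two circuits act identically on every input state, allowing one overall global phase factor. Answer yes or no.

No: there is an input state on which the two circuits produce genuinely different outputs (not merely differing by a phase).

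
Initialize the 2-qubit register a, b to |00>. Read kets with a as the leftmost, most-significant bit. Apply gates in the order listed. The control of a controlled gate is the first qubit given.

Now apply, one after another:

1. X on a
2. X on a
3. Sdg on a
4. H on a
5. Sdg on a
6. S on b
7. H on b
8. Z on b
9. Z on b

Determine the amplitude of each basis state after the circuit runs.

The final amplitudes are 1/2 on |00>, 1/2 on |01>, -I/2 on |10>, -I/2 on |11>.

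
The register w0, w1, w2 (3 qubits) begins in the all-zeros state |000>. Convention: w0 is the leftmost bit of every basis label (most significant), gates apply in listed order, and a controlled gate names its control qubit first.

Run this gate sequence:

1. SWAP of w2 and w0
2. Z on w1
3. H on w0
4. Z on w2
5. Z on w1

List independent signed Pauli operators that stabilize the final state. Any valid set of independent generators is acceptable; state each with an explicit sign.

The final state is stabilized by the group generated by +XII, +IZI, +IIZ; other independent generating sets are equally valid.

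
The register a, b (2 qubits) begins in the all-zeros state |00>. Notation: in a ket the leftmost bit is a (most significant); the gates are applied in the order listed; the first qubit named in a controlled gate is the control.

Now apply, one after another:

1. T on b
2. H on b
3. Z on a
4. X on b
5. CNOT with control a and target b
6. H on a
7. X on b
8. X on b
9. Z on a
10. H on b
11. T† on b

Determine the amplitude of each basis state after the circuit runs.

The resulting statevector has amplitude sqrt(2)/2 on |00>, 0 on |01>, -sqrt(2)/2 on |10>, 0 on |11>.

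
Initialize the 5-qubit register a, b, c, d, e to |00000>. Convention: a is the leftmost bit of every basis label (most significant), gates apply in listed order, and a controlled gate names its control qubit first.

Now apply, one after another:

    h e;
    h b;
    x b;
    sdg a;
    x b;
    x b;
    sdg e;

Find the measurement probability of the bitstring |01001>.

Outcome |01001> occurs with probability 1/4.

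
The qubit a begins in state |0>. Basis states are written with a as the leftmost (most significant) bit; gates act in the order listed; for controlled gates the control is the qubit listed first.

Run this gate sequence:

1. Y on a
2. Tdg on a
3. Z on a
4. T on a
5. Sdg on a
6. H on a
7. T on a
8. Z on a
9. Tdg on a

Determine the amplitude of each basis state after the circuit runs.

The final amplitudes are -sqrt(2)/2 on |0>, -sqrt(2)/2 on |1>.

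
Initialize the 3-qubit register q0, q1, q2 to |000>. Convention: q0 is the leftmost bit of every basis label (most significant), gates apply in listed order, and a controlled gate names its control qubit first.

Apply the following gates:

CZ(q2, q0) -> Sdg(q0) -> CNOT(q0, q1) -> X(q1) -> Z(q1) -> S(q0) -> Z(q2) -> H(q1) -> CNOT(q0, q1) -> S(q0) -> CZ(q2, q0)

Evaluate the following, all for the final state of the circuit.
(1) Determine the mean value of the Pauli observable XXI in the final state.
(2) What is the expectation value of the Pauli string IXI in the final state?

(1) In the final state, XXI has expectation 0.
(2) The observable IXI averages to -1.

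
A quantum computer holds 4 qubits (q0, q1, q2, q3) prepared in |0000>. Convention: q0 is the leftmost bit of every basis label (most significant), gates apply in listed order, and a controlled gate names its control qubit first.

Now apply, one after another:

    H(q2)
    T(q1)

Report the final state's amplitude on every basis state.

The final amplitudes are sqrt(2)/2 on |0000>, sqrt(2)/2 on |0010>, and 0 on every other basis state.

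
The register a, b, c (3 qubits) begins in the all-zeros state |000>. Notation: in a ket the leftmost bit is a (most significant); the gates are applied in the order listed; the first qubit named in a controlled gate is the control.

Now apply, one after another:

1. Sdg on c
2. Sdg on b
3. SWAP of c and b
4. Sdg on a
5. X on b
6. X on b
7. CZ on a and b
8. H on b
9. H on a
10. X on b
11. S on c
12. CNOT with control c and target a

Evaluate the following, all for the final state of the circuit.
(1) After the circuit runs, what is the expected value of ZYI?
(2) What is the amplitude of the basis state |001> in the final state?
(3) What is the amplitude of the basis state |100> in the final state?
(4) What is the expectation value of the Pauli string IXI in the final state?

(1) In the final state, ZYI has expectation 0.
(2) The final state's coefficient on |001> equals 0.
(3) |100> carries amplitude 1/2 in the final state.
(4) The observable IXI averages to 1.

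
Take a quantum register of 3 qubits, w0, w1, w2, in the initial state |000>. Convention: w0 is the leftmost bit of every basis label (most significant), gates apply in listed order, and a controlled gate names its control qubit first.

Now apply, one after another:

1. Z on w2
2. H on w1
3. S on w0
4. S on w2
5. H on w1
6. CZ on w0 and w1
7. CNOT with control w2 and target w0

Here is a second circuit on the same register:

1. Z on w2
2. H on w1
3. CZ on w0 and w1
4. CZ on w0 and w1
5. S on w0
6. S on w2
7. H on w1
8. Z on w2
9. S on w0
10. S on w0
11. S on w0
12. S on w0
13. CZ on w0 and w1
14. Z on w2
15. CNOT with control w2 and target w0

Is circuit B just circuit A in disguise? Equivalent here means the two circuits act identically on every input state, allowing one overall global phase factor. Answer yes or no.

Yes: on every input state the two circuits agree up to one overall phase factor.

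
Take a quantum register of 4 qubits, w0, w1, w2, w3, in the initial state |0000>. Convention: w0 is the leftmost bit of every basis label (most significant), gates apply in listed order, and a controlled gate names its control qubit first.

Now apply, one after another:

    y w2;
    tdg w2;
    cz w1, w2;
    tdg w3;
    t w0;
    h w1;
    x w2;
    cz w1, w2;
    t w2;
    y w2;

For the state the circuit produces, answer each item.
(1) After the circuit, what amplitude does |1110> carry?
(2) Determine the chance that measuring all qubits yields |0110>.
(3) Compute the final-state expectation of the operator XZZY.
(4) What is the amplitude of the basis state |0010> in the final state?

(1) |1110> carries amplitude 0 in the final state.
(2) The probability of measuring |0110> is 1/2.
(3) The observable XZZY averages to 0.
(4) |0010> carries amplitude sqrt(2)*exp(3*I*pi/4)/2 in the final state.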